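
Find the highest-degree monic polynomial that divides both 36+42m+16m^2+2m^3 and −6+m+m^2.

3+m

Repeated division with remainder:
  2m^3+16m^2+42m+36 = (2m+14)(m^2+m−6) + (40m+120)
  m^2+m−6 = ((1/40)m−1/20)(40m+120) + (0)
Last nonzero remainder: 40m+120. Dividing through by 40 gives the monic gcd m+3.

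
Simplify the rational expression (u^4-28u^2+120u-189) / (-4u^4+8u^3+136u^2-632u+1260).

(-u+3)/(4u-20)

Euclidean algorithm in ℚ[u]:
  u^4-28u^2+120u-189 = (-1/4)(-4u^4+8u^3+136u^2-632u+1260) + (2u^3+6u^2-38u+126)
  -4u^4+8u^3+136u^2-632u+1260 = (-2u+10)(2u^3+6u^2-38u+126) + (0)
Last nonzero remainder: 2u^3+6u^2-38u+126. Dividing through by 2 gives the monic gcd u^3+3u^2-19u+63.
Cancel u^3+3u^2-19u+63 from numerator and denominator to get the reduced form.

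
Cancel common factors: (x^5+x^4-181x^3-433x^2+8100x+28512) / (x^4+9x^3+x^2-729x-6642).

(x^3+x^2-100x-352)/(x^2+9x+82)

Repeated division with remainder:
  x^5+x^4-181x^3-433x^2+8100x+28512 = (x-8)(x^4+9x^3+x^2-729x-6642) + (-110x^3+304x^2+8910x-24624)
  x^4+9x^3+x^2-729x-6642 = (-(1/110)x-647/6050)(-110x^3+304x^2+8910x-24624) + ((346394/3025)x^2-28057914/3025)
  -110x^3+304x^2+8910x-24624 = (-(166375/173197)x+459800/173197)((346394/3025)x^2-28057914/3025) + (0)
Last nonzero remainder: (346394/3025)x^2-28057914/3025. Dividing through by 346394/3025 gives the monic gcd x^2-81.
Cancel x^2-81 from numerator and denominator to get the reduced form.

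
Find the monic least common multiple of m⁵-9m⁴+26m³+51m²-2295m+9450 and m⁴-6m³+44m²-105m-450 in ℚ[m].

By polynomial division,
  m⁵-9m⁴+26m³+51m²-2295m+9450 = (m-3)(m⁴-6m³+44m²-105m-450) + (-36m³+288m²-2160m+8100)
  m⁴-6m³+44m²-105m-450 = (-(1/36)m-1/18)(-36m³+288m²-2160m+8100) + (0)
Last nonzero remainder: -36m³+288m²-2160m+8100. Dividing through by -36 gives the monic gcd m³-8m²+60m-225.
Then lcm(f, g) = f·g / gcd(f, g); expanding and making the result monic gives the answer.

m⁶-7m⁵+8m⁴+103m³-2193m²+4860m+18900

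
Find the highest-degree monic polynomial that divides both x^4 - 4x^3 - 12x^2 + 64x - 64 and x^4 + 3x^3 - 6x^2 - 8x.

By polynomial division,
  x^4 - 4x^3 - 12x^2 + 64x - 64 = (x^4 + 3x^3 - 6x^2 - 8x) + (-7x^3 - 6x^2 + 72x - 64)
  x^4 + 3x^3 - 6x^2 - 8x = (-(1/7)x - 15/49)(-7x^3 - 6x^2 + 72x - 64) + ((120/49)x^2 + (240/49)x - 960/49)
  -7x^3 - 6x^2 + 72x - 64 = (-(343/120)x + 49/15)((120/49)x^2 + (240/49)x - 960/49) + (0)
Last nonzero remainder: (120/49)x^2 + (240/49)x - 960/49. Dividing through by 120/49 gives the monic gcd x^2 + 2x - 8.

x^2 + 2x - 8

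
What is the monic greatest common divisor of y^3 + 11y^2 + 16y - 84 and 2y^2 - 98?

Repeated division with remainder:
  y^3 + 11y^2 + 16y - 84 = ((1/2)y + 11/2)(2y^2 - 98) + (65y + 455)
  2y^2 - 98 = ((2/65)y - 14/65)(65y + 455) + (0)
Last nonzero remainder: 65y + 455. Dividing through by 65 gives the monic gcd y + 7.

y + 7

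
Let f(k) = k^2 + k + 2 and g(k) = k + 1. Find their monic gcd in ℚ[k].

1

By polynomial division,
  k^2 + k + 2 = (k)(k + 1) + (2)
  k + 1 = ((1/2)k + 1/2)(2) + (0)
The last nonzero remainder is the constant 2, so the polynomials are coprime and gcd = 1.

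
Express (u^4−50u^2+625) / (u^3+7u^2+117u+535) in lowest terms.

Repeated division with remainder:
  u^4−50u^2+625 = (u−7)(u^3+7u^2+117u+535) + (−118u^2+284u+4370)
  u^3+7u^2+117u+535 = (−(1/118)u−555/6962)(−118u^2+284u+4370) + ((615002/3481)u+3075010/3481)
  −118u^2+284u+4370 = (−(205379/307501)u+1521197/307501)((615002/3481)u+3075010/3481) + (0)
Last nonzero remainder: (615002/3481)u+3075010/3481. Dividing through by 615002/3481 gives the monic gcd u+5.
Cancel u+5 from numerator and denominator to get the reduced form.

(u^3−5u^2−25u+125)/(u^2+2u+107)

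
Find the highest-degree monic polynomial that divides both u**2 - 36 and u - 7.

Apply the Euclidean algorithm:
  u**2 - 36 = (u + 7)(u - 7) + (13)
  u - 7 = ((1/13)u - 7/13)(13) + (0)
The last nonzero remainder is the constant 13, so the polynomials are coprime and gcd = 1.

1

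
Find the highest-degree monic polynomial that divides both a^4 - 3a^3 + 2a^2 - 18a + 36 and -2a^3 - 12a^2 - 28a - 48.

a^2 + 2a + 6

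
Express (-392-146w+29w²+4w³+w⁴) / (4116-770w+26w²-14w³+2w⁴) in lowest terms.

(-8-2w+w²)/(84-26w+2w²)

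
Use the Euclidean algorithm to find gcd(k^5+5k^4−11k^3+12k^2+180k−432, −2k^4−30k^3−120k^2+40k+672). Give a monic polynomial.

Repeated division with remainder:
  k^5+5k^4−11k^3+12k^2+180k−432 = (−(1/2)k+5)(−2k^4−30k^3−120k^2+40k+672) + (79k^3+632k^2+316k−3792)
  −2k^4−30k^3−120k^2+40k+672 = (−(2/79)k−14/79)(79k^3+632k^2+316k−3792) + (0)
Last nonzero remainder: 79k^3+632k^2+316k−3792. Dividing through by 79 gives the monic gcd k^3+8k^2+4k−48.

k^3+8k^2+4k−48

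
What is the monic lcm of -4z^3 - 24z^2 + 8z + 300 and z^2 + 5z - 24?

Euclidean algorithm in ℚ[z]:
  -4z^3 - 24z^2 + 8z + 300 = (-4z - 4)(z^2 + 5z - 24) + (-68z + 204)
  z^2 + 5z - 24 = (-(1/68)z - 2/17)(-68z + 204) + (0)
Last nonzero remainder: -68z + 204. Dividing through by -68 gives the monic gcd z - 3.
Then lcm(f, g) = f·g / gcd(f, g); expanding and making the result monic gives the answer.

z^4 + 14z^3 + 46z^2 - 91z - 600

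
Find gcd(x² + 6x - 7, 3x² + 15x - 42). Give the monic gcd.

x + 7

Euclidean algorithm in ℚ[x]:
  x² + 6x - 7 = (1/3)(3x² + 15x - 42) + (x + 7)
  3x² + 15x - 42 = (3x - 6)(x + 7) + (0)
The last nonzero remainder x + 7 is already monic.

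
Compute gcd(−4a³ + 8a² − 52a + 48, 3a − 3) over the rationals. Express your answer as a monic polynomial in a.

a − 1

Apply the Euclidean algorithm:
  −4a³ + 8a² − 52a + 48 = (−(4/3)a² + (4/3)a − 16)(3a − 3) + (0)
Last nonzero remainder: 3a − 3. Dividing through by 3 gives the monic gcd a − 1.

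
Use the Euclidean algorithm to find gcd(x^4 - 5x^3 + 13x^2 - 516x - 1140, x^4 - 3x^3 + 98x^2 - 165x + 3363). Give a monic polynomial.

Euclidean algorithm in ℚ[x]:
  x^4 - 5x^3 + 13x^2 - 516x - 1140 = (x^4 - 3x^3 + 98x^2 - 165x + 3363) + (-2x^3 - 85x^2 - 351x - 4503)
  x^4 - 3x^3 + 98x^2 - 165x + 3363 = (-(1/2)x + 91/4)(-2x^3 - 85x^2 - 351x - 4503) + ((7425/4)x^2 + (22275/4)x + 423225/4)
  -2x^3 - 85x^2 - 351x - 4503 = (-(8/7425)x - 316/7425)((7425/4)x^2 + (22275/4)x + 423225/4) + (0)
Last nonzero remainder: (7425/4)x^2 + (22275/4)x + 423225/4. Dividing through by 7425/4 gives the monic gcd x^2 + 3x + 57.

x^2 + 3x + 57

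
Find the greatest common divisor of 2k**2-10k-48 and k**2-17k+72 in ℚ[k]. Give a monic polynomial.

Repeated division with remainder:
  2k**2-10k-48 = (2)(k**2-17k+72) + (24k-192)
  k**2-17k+72 = ((1/24)k-3/8)(24k-192) + (0)
Last nonzero remainder: 24k-192. Dividing through by 24 gives the monic gcd k-8.

k-8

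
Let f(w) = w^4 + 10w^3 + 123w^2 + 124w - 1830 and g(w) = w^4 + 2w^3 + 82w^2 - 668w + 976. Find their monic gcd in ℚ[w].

Apply the Euclidean algorithm:
  w^4 + 10w^3 + 123w^2 + 124w - 1830 = (w^4 + 2w^3 + 82w^2 - 668w + 976) + (8w^3 + 41w^2 + 792w - 2806)
  w^4 + 2w^3 + 82w^2 - 668w + 976 = ((1/8)w - 25/64)(8w^3 + 41w^2 + 792w - 2806) + (-(63/64)w^2 - (63/8)w - 3843/32)
  8w^3 + 41w^2 + 792w - 2806 = (-(512/63)w + 1472/63)(-(63/64)w^2 - (63/8)w - 3843/32) + (0)
Last nonzero remainder: -(63/64)w^2 - (63/8)w - 3843/32. Dividing through by -63/64 gives the monic gcd w^2 + 8w + 122.

w^2 + 8w + 122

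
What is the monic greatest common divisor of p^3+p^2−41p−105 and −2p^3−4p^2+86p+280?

Repeated division with remainder:
  p^3+p^2−41p−105 = (−1/2)(−2p^3−4p^2+86p+280) + (−p^2+2p+35)
  −2p^3−4p^2+86p+280 = (2p+8)(−p^2+2p+35) + (0)
Last nonzero remainder: −p^2+2p+35. Dividing through by −1 gives the monic gcd p^2−2p−35.

p^2−2p−35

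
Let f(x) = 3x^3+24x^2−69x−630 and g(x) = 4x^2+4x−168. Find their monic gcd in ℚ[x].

By polynomial division,
  3x^3+24x^2−69x−630 = ((3/4)x+21/4)(4x^2+4x−168) + (36x+252)
  4x^2+4x−168 = ((1/9)x−2/3)(36x+252) + (0)
Last nonzero remainder: 36x+252. Dividing through by 36 gives the monic gcd x+7.

x+7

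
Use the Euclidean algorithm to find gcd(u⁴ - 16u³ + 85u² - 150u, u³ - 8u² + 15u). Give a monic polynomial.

Euclidean algorithm in ℚ[u]:
  u⁴ - 16u³ + 85u² - 150u = (u - 8)(u³ - 8u² + 15u) + (6u² - 30u)
  u³ - 8u² + 15u = ((1/6)u - 1/2)(6u² - 30u) + (0)
Last nonzero remainder: 6u² - 30u. Dividing through by 6 gives the monic gcd u² - 5u.

u² - 5u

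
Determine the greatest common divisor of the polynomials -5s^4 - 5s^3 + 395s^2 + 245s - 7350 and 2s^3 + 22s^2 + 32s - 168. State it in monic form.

By polynomial division,
  -5s^4 - 5s^3 + 395s^2 + 245s - 7350 = (-(5/2)s + 25)(2s^3 + 22s^2 + 32s - 168) + (-75s^2 - 975s - 3150)
  2s^3 + 22s^2 + 32s - 168 = (-(2/75)s + 4/75)(-75s^2 - 975s - 3150) + (0)
Last nonzero remainder: -75s^2 - 975s - 3150. Dividing through by -75 gives the monic gcd s^2 + 13s + 42.

s^2 + 13s + 42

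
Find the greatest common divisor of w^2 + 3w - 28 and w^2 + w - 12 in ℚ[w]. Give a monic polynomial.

1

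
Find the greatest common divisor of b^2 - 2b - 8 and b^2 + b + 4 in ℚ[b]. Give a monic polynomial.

By polynomial division,
  b^2 - 2b - 8 = (b^2 + b + 4) + (-3b - 12)
  b^2 + b + 4 = (-(1/3)b + 1)(-3b - 12) + (16)
  -3b - 12 = (-(3/16)b - 3/4)(16) + (0)
The last nonzero remainder is the constant 16, so the polynomials are coprime and gcd = 1.

1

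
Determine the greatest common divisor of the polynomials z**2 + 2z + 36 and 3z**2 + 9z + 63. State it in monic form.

1

Euclidean algorithm in ℚ[z]:
  z**2 + 2z + 36 = (1/3)(3z**2 + 9z + 63) + (-z + 15)
  3z**2 + 9z + 63 = (-3z - 54)(-z + 15) + (873)
  -z + 15 = (-(1/873)z + 5/291)(873) + (0)
The last nonzero remainder is the constant 873, so the polynomials are coprime and gcd = 1.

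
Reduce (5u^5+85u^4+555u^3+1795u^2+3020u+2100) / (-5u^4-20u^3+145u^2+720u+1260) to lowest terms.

(-u^2-7u-10)/(u-6)

By polynomial division,
  5u^5+85u^4+555u^3+1795u^2+3020u+2100 = (-u-13)(-5u^4-20u^3+145u^2+720u+1260) + (440u^3+4400u^2+13640u+18480)
  -5u^4-20u^3+145u^2+720u+1260 = (-(1/88)u+3/44)(440u^3+4400u^2+13640u+18480) + (0)
Last nonzero remainder: 440u^3+4400u^2+13640u+18480. Dividing through by 440 gives the monic gcd u^3+10u^2+31u+42.
Cancel u^3+10u^2+31u+42 from numerator and denominator to get the reduced form.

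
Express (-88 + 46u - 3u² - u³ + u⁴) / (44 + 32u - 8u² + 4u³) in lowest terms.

(-8 + 2u + u²)/(4 + 4u)

Euclidean algorithm in ℚ[u]:
  u⁴ - u³ - 3u² + 46u - 88 = ((1/4)u + 1/4)(4u³ - 8u² + 32u + 44) + (-9u² + 27u - 99)
  4u³ - 8u² + 32u + 44 = (-(4/9)u - 4/9)(-9u² + 27u - 99) + (0)
Last nonzero remainder: -9u² + 27u - 99. Dividing through by -9 gives the monic gcd u² - 3u + 11.
Cancel u² - 3u + 11 from numerator and denominator to get the reduced form.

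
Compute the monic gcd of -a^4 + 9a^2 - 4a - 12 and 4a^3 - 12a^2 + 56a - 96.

Euclidean algorithm in ℚ[a]:
  -a^4 + 9a^2 - 4a - 12 = (-(1/4)a - 3/4)(4a^3 - 12a^2 + 56a - 96) + (14a^2 + 14a - 84)
  4a^3 - 12a^2 + 56a - 96 = ((2/7)a - 8/7)(14a^2 + 14a - 84) + (96a - 192)
  14a^2 + 14a - 84 = ((7/48)a + 7/16)(96a - 192) + (0)
Last nonzero remainder: 96a - 192. Dividing through by 96 gives the monic gcd a - 2.

a - 2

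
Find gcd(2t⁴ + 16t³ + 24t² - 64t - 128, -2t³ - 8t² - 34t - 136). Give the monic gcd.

t + 4

Euclidean algorithm in ℚ[t]:
  2t⁴ + 16t³ + 24t² - 64t - 128 = (-t - 4)(-2t³ - 8t² - 34t - 136) + (-42t² - 336t - 672)
  -2t³ - 8t² - 34t - 136 = ((1/21)t - 4/21)(-42t² - 336t - 672) + (-66t - 264)
  -42t² - 336t - 672 = ((7/11)t + 28/11)(-66t - 264) + (0)
Last nonzero remainder: -66t - 264. Dividing through by -66 gives the monic gcd t + 4.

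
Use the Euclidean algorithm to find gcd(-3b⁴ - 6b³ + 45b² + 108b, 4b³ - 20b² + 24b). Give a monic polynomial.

b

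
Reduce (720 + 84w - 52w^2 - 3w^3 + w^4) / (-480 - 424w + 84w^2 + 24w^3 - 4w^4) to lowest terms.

(30 + w - w^2)/(-20 - 16w + 4w^2)

Euclidean algorithm in ℚ[w]:
  w^4 - 3w^3 - 52w^2 + 84w + 720 = (-1/4)(-4w^4 + 24w^3 + 84w^2 - 424w - 480) + (3w^3 - 31w^2 - 22w + 600)
  -4w^4 + 24w^3 + 84w^2 - 424w - 480 = (-(4/3)w - 52/9)(3w^3 - 31w^2 - 22w + 600) + (-(1120/9)w^2 + (2240/9)w + 8960/3)
  3w^3 - 31w^2 - 22w + 600 = (-(27/1120)w + 45/224)(-(1120/9)w^2 + (2240/9)w + 8960/3) + (0)
Last nonzero remainder: -(1120/9)w^2 + (2240/9)w + 8960/3. Dividing through by -1120/9 gives the monic gcd w^2 - 2w - 24.
Cancel w^2 - 2w - 24 from numerator and denominator to get the reduced form.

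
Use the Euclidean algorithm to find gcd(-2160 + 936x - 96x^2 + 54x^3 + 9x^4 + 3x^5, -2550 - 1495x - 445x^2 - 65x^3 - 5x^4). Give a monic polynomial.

30 + 7x + x^2

Repeated division with remainder:
  3x^5 + 9x^4 + 54x^3 - 96x^2 + 936x - 2160 = (-(3/5)x + 6)(-5x^4 - 65x^3 - 445x^2 - 1495x - 2550) + (177x^3 + 1677x^2 + 8376x + 13140)
  -5x^4 - 65x^3 - 445x^2 - 1495x - 2550 = (-(5/177)x - 1040/10443)(177x^3 + 1677x^2 + 8376x + 13140) + (-(144045/3481)x^2 - (1008315/3481)x - 4321350/3481)
  177x^3 + 1677x^2 + 8376x + 13140 = (-(205379/48015)x - 508226/48015)(-(144045/3481)x^2 - (1008315/3481)x - 4321350/3481) + (0)
Last nonzero remainder: -(144045/3481)x^2 - (1008315/3481)x - 4321350/3481. Dividing through by -144045/3481 gives the monic gcd x^2 + 7x + 30.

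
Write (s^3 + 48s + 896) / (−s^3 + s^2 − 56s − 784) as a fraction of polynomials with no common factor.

(−s − 8)/(s + 7)

Repeated division with remainder:
  s^3 + 48s + 896 = (−1)(−s^3 + s^2 − 56s − 784) + (s^2 − 8s + 112)
  −s^3 + s^2 − 56s − 784 = (−s − 7)(s^2 − 8s + 112) + (0)
The last nonzero remainder s^2 − 8s + 112 is already monic.
Cancel s^2 − 8s + 112 from numerator and denominator to get the reduced form.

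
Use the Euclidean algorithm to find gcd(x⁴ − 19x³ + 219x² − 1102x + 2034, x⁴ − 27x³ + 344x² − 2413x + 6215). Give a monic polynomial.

Repeated division with remainder:
  x⁴ − 19x³ + 219x² − 1102x + 2034 = (x⁴ − 27x³ + 344x² − 2413x + 6215) + (8x³ − 125x² + 1311x − 4181)
  x⁴ − 27x³ + 344x² − 2413x + 6215 = ((1/8)x − 91/64)(8x³ − 125x² + 1311x − 4181) + ((153/64)x² − (1683/64)x + 17289/64)
  8x³ − 125x² + 1311x − 4181 = ((512/153)x − 2368/153)((153/64)x² − (1683/64)x + 17289/64) + (0)
Last nonzero remainder: (153/64)x² − (1683/64)x + 17289/64. Dividing through by 153/64 gives the monic gcd x² − 11x + 113.

x² − 11x + 113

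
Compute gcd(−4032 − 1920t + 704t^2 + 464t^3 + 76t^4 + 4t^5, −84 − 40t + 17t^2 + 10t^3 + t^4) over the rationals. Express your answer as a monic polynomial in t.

Repeated division with remainder:
  4t^5 + 76t^4 + 464t^3 + 704t^2 − 1920t − 4032 = (4t + 36)(t^4 + 10t^3 + 17t^2 − 40t − 84) + (36t^3 + 252t^2 − 144t − 1008)
  t^4 + 10t^3 + 17t^2 − 40t − 84 = ((1/36)t + 1/12)(36t^3 + 252t^2 − 144t − 1008) + (0)
Last nonzero remainder: 36t^3 + 252t^2 − 144t − 1008. Dividing through by 36 gives the monic gcd t^3 + 7t^2 − 4t − 28.

−28 − 4t + 7t^2 + t^3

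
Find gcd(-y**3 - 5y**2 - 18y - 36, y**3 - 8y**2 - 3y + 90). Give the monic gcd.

y + 3

By polynomial division,
  -y**3 - 5y**2 - 18y - 36 = (-1)(y**3 - 8y**2 - 3y + 90) + (-13y**2 - 21y + 54)
  y**3 - 8y**2 - 3y + 90 = (-(1/13)y + 125/169)(-13y**2 - 21y + 54) + ((2820/169)y + 8460/169)
  -13y**2 - 21y + 54 = (-(2197/2820)y + 507/470)((2820/169)y + 8460/169) + (0)
Last nonzero remainder: (2820/169)y + 8460/169. Dividing through by 2820/169 gives the monic gcd y + 3.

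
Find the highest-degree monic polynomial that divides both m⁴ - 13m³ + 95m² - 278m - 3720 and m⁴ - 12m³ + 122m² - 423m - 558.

m² - 7m + 93

Euclidean algorithm in ℚ[m]:
  m⁴ - 13m³ + 95m² - 278m - 3720 = (m⁴ - 12m³ + 122m² - 423m - 558) + (-m³ - 27m² + 145m - 3162)
  m⁴ - 12m³ + 122m² - 423m - 558 = (-m + 39)(-m³ - 27m² + 145m - 3162) + (1320m² - 9240m + 122760)
  -m³ - 27m² + 145m - 3162 = (-(1/1320)m - 17/660)(1320m² - 9240m + 122760) + (0)
Last nonzero remainder: 1320m² - 9240m + 122760. Dividing through by 1320 gives the monic gcd m² - 7m + 93.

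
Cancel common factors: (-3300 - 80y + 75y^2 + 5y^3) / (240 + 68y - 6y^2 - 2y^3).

(-550 - 105y - 5y^2)/(40 + 18y + 2y^2)

Repeated division with remainder:
  5y^3 + 75y^2 - 80y - 3300 = (-5/2)(-2y^3 - 6y^2 + 68y + 240) + (60y^2 + 90y - 2700)
  -2y^3 - 6y^2 + 68y + 240 = (-(1/30)y - 1/20)(60y^2 + 90y - 2700) + (-(35/2)y + 105)
  60y^2 + 90y - 2700 = (-(24/7)y - 180/7)(-(35/2)y + 105) + (0)
Last nonzero remainder: -(35/2)y + 105. Dividing through by -35/2 gives the monic gcd y - 6.
Cancel y - 6 from numerator and denominator to get the reduced form.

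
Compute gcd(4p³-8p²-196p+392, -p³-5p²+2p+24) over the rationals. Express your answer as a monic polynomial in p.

Repeated division with remainder:
  4p³-8p²-196p+392 = (-4)(-p³-5p²+2p+24) + (-28p²-188p+488)
  -p³-5p²+2p+24 = ((1/28)p-3/49)(-28p²-188p+488) + (-(1320/49)p+2640/49)
  -28p²-188p+488 = ((343/330)p+2989/330)(-(1320/49)p+2640/49) + (0)
Last nonzero remainder: -(1320/49)p+2640/49. Dividing through by -1320/49 gives the monic gcd p-2.

p-2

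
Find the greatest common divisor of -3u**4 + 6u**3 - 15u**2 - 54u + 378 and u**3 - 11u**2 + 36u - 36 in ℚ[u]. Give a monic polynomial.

Euclidean algorithm in ℚ[u]:
  -3u**4 + 6u**3 - 15u**2 - 54u + 378 = (-3u - 27)(u**3 - 11u**2 + 36u - 36) + (-204u**2 + 810u - 594)
  u**3 - 11u**2 + 36u - 36 = (-(1/204)u + 239/6936)(-204u**2 + 810u - 594) + ((5985/1156)u - 17955/1156)
  -204u**2 + 810u - 594 = (-(78608/1995)u + 25432/665)((5985/1156)u - 17955/1156) + (0)
Last nonzero remainder: (5985/1156)u - 17955/1156. Dividing through by 5985/1156 gives the monic gcd u - 3.

u - 3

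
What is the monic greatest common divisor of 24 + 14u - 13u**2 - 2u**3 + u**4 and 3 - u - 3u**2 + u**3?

1 + u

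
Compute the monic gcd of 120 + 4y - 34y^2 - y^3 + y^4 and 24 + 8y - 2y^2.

-12 - 4y + y^2

Apply the Euclidean algorithm:
  y^4 - y^3 - 34y^2 + 4y + 120 = (-(1/2)y^2 - (3/2)y + 5)(-2y^2 + 8y + 24) + (0)
Last nonzero remainder: -2y^2 + 8y + 24. Dividing through by -2 gives the monic gcd y^2 - 4y - 12.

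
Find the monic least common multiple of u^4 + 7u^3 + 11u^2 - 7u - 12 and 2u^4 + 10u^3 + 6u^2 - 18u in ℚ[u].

u^6 + 10u^5 + 32u^4 + 26u^3 - 33u^2 - 36u

By polynomial division,
  u^4 + 7u^3 + 11u^2 - 7u - 12 = (1/2)(2u^4 + 10u^3 + 6u^2 - 18u) + (2u^3 + 8u^2 + 2u - 12)
  2u^4 + 10u^3 + 6u^2 - 18u = (u + 1)(2u^3 + 8u^2 + 2u - 12) + (-4u^2 - 8u + 12)
  2u^3 + 8u^2 + 2u - 12 = (-(1/2)u - 1)(-4u^2 - 8u + 12) + (0)
Last nonzero remainder: -4u^2 - 8u + 12. Dividing through by -4 gives the monic gcd u^2 + 2u - 3.
Then lcm(f, g) = f·g / gcd(f, g); expanding and making the result monic gives the answer.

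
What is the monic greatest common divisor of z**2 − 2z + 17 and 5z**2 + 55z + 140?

1

Repeated division with remainder:
  z**2 − 2z + 17 = (1/5)(5z**2 + 55z + 140) + (−13z − 11)
  5z**2 + 55z + 140 = (−(5/13)z − 660/169)(−13z − 11) + (16400/169)
  −13z − 11 = (−(2197/16400)z − 1859/16400)(16400/169) + (0)
The last nonzero remainder is the constant 16400/169, so the polynomials are coprime and gcd = 1.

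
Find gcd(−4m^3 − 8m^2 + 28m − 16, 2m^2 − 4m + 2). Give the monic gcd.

m^2 − 2m + 1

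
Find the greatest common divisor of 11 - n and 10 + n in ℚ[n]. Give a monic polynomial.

Euclidean algorithm in ℚ[n]:
  -n + 11 = (-1)(n + 10) + (21)
  n + 10 = ((1/21)n + 10/21)(21) + (0)
The last nonzero remainder is the constant 21, so the polynomials are coprime and gcd = 1.

1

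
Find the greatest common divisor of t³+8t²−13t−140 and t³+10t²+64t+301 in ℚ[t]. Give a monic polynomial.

Apply the Euclidean algorithm:
  t³+8t²−13t−140 = (t³+10t²+64t+301) + (−2t²−77t−441)
  t³+10t²+64t+301 = (−(1/2)t+57/4)(−2t²−77t−441) + ((3763/4)t+26341/4)
  −2t²−77t−441 = (−(8/3763)t−252/3763)((3763/4)t+26341/4) + (0)
Last nonzero remainder: (3763/4)t+26341/4. Dividing through by 3763/4 gives the monic gcd t+7.

t+7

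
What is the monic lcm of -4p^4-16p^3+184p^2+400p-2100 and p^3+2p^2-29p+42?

p^5+2p^4-54p^3-8p^2+725p-1050

Euclidean algorithm in ℚ[p]:
  -4p^4-16p^3+184p^2+400p-2100 = (-4p-8)(p^3+2p^2-29p+42) + (84p^2+336p-1764)
  p^3+2p^2-29p+42 = ((1/84)p-1/42)(84p^2+336p-1764) + (0)
Last nonzero remainder: 84p^2+336p-1764. Dividing through by 84 gives the monic gcd p^2+4p-21.
Then lcm(f, g) = f·g / gcd(f, g); expanding and making the result monic gives the answer.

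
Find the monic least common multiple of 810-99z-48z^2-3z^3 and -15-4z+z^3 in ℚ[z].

By polynomial division,
  -3z^3-48z^2-99z+810 = (-3)(z^3-4z-15) + (-48z^2-111z+765)
  z^3-4z-15 = (-(1/48)z+37/768)(-48z^2-111z+765) + ((4425/256)z-13275/256)
  -48z^2-111z+765 = (-(4096/1475)z-4352/295)((4425/256)z-13275/256) + (0)
Last nonzero remainder: (4425/256)z-13275/256. Dividing through by 4425/256 gives the monic gcd z-3.
Then lcm(f, g) = f·g / gcd(f, g); expanding and making the result monic gives the answer.

-1350-645z-91z^2+86z^3+19z^4+z^5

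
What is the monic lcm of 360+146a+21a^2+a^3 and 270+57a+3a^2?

3240+1674a+335a^2+30a^3+a^4

Euclidean algorithm in ℚ[a]:
  a^3+21a^2+146a+360 = ((1/3)a+2/3)(3a^2+57a+270) + (18a+180)
  3a^2+57a+270 = ((1/6)a+3/2)(18a+180) + (0)
Last nonzero remainder: 18a+180. Dividing through by 18 gives the monic gcd a+10.
Then lcm(f, g) = f·g / gcd(f, g); expanding and making the result monic gives the answer.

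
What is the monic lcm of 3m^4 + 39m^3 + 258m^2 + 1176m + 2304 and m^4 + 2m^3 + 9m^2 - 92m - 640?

m^5 + 8m^4 + 21m^3 - 38m^2 - 1192m - 3840

Apply the Euclidean algorithm:
  3m^4 + 39m^3 + 258m^2 + 1176m + 2304 = (3)(m^4 + 2m^3 + 9m^2 - 92m - 640) + (33m^3 + 231m^2 + 1452m + 4224)
  m^4 + 2m^3 + 9m^2 - 92m - 640 = ((1/33)m - 5/33)(33m^3 + 231m^2 + 1452m + 4224) + (0)
Last nonzero remainder: 33m^3 + 231m^2 + 1452m + 4224. Dividing through by 33 gives the monic gcd m^3 + 7m^2 + 44m + 128.
Then lcm(f, g) = f·g / gcd(f, g); expanding and making the result monic gives the answer.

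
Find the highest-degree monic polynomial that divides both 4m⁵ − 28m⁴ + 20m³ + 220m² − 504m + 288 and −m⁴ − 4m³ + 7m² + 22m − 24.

By polynomial division,
  4m⁵ − 28m⁴ + 20m³ + 220m² − 504m + 288 = (−4m + 44)(−m⁴ − 4m³ + 7m² + 22m − 24) + (224m³ − 1568m + 1344)
  −m⁴ − 4m³ + 7m² + 22m − 24 = (−(1/224)m − 1/56)(224m³ − 1568m + 1344) + (0)
Last nonzero remainder: 224m³ − 1568m + 1344. Dividing through by 224 gives the monic gcd m³ − 7m + 6.

m³ − 7m + 6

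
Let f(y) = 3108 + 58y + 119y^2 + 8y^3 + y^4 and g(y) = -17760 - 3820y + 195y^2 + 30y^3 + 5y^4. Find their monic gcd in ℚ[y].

Apply the Euclidean algorithm:
  y^4 + 8y^3 + 119y^2 + 58y + 3108 = (1/5)(5y^4 + 30y^3 + 195y^2 - 3820y - 17760) + (2y^3 + 80y^2 + 822y + 6660)
  5y^4 + 30y^3 + 195y^2 - 3820y - 17760 = ((5/2)y - 85)(2y^3 + 80y^2 + 822y + 6660) + (4940y^2 + 49400y + 548340)
  2y^3 + 80y^2 + 822y + 6660 = ((1/2470)y + 3/247)(4940y^2 + 49400y + 548340) + (0)
Last nonzero remainder: 4940y^2 + 49400y + 548340. Dividing through by 4940 gives the monic gcd y^2 + 10y + 111.

111 + 10y + y^2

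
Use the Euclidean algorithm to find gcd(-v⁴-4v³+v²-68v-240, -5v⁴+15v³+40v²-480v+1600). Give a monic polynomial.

By polynomial division,
  -v⁴-4v³+v²-68v-240 = (1/5)(-5v⁴+15v³+40v²-480v+1600) + (-7v³-7v²+28v-560)
  -5v⁴+15v³+40v²-480v+1600 = ((5/7)v-20/7)(-7v³-7v²+28v-560) + (0)
Last nonzero remainder: -7v³-7v²+28v-560. Dividing through by -7 gives the monic gcd v³+v²-4v+80.

v³+v²-4v+80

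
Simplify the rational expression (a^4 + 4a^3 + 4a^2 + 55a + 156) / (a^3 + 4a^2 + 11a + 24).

(a^3 + a^2 + a + 52)/(a^2 + a + 8)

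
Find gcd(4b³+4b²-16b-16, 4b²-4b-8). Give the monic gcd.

b²-b-2

By polynomial division,
  4b³+4b²-16b-16 = (b+2)(4b²-4b-8) + (0)
Last nonzero remainder: 4b²-4b-8. Dividing through by 4 gives the monic gcd b²-b-2.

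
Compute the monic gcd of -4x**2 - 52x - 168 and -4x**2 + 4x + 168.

Euclidean algorithm in ℚ[x]:
  -4x**2 - 52x - 168 = (-4x**2 + 4x + 168) + (-56x - 336)
  -4x**2 + 4x + 168 = ((1/14)x - 1/2)(-56x - 336) + (0)
Last nonzero remainder: -56x - 336. Dividing through by -56 gives the monic gcd x + 6.

x + 6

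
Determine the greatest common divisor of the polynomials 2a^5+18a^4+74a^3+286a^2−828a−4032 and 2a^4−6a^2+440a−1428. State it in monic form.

Repeated division with remainder:
  2a^5+18a^4+74a^3+286a^2−828a−4032 = (a+9)(2a^4−6a^2+440a−1428) + (80a^3−100a^2−3360a+8820)
  2a^4−6a^2+440a−1428 = ((1/40)a+1/32)(80a^3−100a^2−3360a+8820) + ((649/8)a^2+(649/2)a−13629/8)
  80a^3−100a^2−3360a+8820 = ((640/649)a−3360/649)((649/8)a^2+(649/2)a−13629/8) + (0)
Last nonzero remainder: (649/8)a^2+(649/2)a−13629/8. Dividing through by 649/8 gives the monic gcd a^2+4a−21.

a^2+4a−21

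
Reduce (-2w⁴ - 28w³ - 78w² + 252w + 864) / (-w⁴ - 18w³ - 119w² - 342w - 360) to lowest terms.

By polynomial division,
  -2w⁴ - 28w³ - 78w² + 252w + 864 = (2)(-w⁴ - 18w³ - 119w² - 342w - 360) + (8w³ + 160w² + 936w + 1584)
  -w⁴ - 18w³ - 119w² - 342w - 360 = (-(1/8)w + 1/4)(8w³ + 160w² + 936w + 1584) + (-42w² - 378w - 756)
  8w³ + 160w² + 936w + 1584 = (-(4/21)w - 44/21)(-42w² - 378w - 756) + (0)
Last nonzero remainder: -42w² - 378w - 756. Dividing through by -42 gives the monic gcd w² + 9w + 18.
Cancel w² + 9w + 18 from numerator and denominator to get the reduced form.

(2w² + 10w - 48)/(w² + 9w + 20)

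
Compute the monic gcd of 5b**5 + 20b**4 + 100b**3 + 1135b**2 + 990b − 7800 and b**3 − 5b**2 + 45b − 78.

b**3 − 5b**2 + 45b − 78

Euclidean algorithm in ℚ[b]:
  5b**5 + 20b**4 + 100b**3 + 1135b**2 + 990b − 7800 = (5b**2 + 45b + 100)(b**3 − 5b**2 + 45b − 78) + (0)
The last nonzero remainder b**3 − 5b**2 + 45b − 78 is already monic.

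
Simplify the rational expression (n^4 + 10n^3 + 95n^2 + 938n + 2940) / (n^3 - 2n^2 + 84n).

(n^2 + 12n + 35)/(n)

Apply the Euclidean algorithm:
  n^4 + 10n^3 + 95n^2 + 938n + 2940 = (n + 12)(n^3 - 2n^2 + 84n) + (35n^2 - 70n + 2940)
  n^3 - 2n^2 + 84n = ((1/35)n)(35n^2 - 70n + 2940) + (0)
Last nonzero remainder: 35n^2 - 70n + 2940. Dividing through by 35 gives the monic gcd n^2 - 2n + 84.
Cancel n^2 - 2n + 84 from numerator and denominator to get the reduced form.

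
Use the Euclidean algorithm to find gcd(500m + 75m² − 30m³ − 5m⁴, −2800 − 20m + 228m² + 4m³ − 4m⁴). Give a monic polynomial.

−100 − 15m + 6m² + m³

Euclidean algorithm in ℚ[m]:
  −5m⁴ − 30m³ + 75m² + 500m = (5/4)(−4m⁴ + 4m³ + 228m² − 20m − 2800) + (−35m³ − 210m² + 525m + 3500)
  −4m⁴ + 4m³ + 228m² − 20m − 2800 = ((4/35)m − 4/5)(−35m³ − 210m² + 525m + 3500) + (0)
Last nonzero remainder: −35m³ − 210m² + 525m + 3500. Dividing through by −35 gives the monic gcd m³ + 6m² − 15m − 100.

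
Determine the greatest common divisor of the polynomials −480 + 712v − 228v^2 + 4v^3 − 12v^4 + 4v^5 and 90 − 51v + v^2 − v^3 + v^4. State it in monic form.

−30 + 7v + 2v^2 + v^3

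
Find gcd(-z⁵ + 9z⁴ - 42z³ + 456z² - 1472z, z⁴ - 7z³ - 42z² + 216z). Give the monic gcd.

z² - 4z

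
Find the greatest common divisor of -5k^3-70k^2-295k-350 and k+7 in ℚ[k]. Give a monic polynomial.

Euclidean algorithm in ℚ[k]:
  -5k^3-70k^2-295k-350 = (-5k^2-35k-50)(k+7) + (0)
The last nonzero remainder k+7 is already monic.

k+7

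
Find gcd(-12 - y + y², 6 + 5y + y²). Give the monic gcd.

3 + y

By polynomial division,
  y² - y - 12 = (y² + 5y + 6) + (-6y - 18)
  y² + 5y + 6 = (-(1/6)y - 1/3)(-6y - 18) + (0)
Last nonzero remainder: -6y - 18. Dividing through by -6 gives the monic gcd y + 3.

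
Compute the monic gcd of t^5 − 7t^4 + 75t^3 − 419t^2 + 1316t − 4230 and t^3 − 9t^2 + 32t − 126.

t^2 − 2t + 18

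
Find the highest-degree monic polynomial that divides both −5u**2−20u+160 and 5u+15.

1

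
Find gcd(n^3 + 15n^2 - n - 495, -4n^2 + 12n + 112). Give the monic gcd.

1

Euclidean algorithm in ℚ[n]:
  n^3 + 15n^2 - n - 495 = (-(1/4)n - 9/2)(-4n^2 + 12n + 112) + (81n + 9)
  -4n^2 + 12n + 112 = (-(4/81)n + 112/729)(81n + 9) + (8960/81)
  81n + 9 = ((6561/8960)n + 729/8960)(8960/81) + (0)
The last nonzero remainder is the constant 8960/81, so the polynomials are coprime and gcd = 1.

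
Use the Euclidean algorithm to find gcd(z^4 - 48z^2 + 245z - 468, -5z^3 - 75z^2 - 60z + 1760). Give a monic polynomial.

z - 4

Euclidean algorithm in ℚ[z]:
  z^4 - 48z^2 + 245z - 468 = (-(1/5)z + 3)(-5z^3 - 75z^2 - 60z + 1760) + (165z^2 + 777z - 5748)
  -5z^3 - 75z^2 - 60z + 1760 = (-(1/33)z - 566/1815)(165z^2 + 777z - 5748) + ((4914/605)z - 19656/605)
  165z^2 + 777z - 5748 = ((33275/1638)z + 289795/1638)((4914/605)z - 19656/605) + (0)
Last nonzero remainder: (4914/605)z - 19656/605. Dividing through by 4914/605 gives the monic gcd z - 4.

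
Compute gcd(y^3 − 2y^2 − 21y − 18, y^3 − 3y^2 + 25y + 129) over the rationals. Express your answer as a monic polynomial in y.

By polynomial division,
  y^3 − 2y^2 − 21y − 18 = (y^3 − 3y^2 + 25y + 129) + (y^2 − 46y − 147)
  y^3 − 3y^2 + 25y + 129 = (y + 43)(y^2 − 46y − 147) + (2150y + 6450)
  y^2 − 46y − 147 = ((1/2150)y − 49/2150)(2150y + 6450) + (0)
Last nonzero remainder: 2150y + 6450. Dividing through by 2150 gives the monic gcd y + 3.

y + 3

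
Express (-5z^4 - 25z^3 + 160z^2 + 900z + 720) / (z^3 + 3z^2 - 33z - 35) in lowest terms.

(-5z^3 - 20z^2 + 180z + 720)/(z^2 + 2z - 35)

By polynomial division,
  -5z^4 - 25z^3 + 160z^2 + 900z + 720 = (-5z - 10)(z^3 + 3z^2 - 33z - 35) + (25z^2 + 395z + 370)
  z^3 + 3z^2 - 33z - 35 = ((1/25)z - 64/125)(25z^2 + 395z + 370) + ((3861/25)z + 3861/25)
  25z^2 + 395z + 370 = ((625/3861)z + 9250/3861)((3861/25)z + 3861/25) + (0)
Last nonzero remainder: (3861/25)z + 3861/25. Dividing through by 3861/25 gives the monic gcd z + 1.
Cancel z + 1 from numerator and denominator to get the reduced form.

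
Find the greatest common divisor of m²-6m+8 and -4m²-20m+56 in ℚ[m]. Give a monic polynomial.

Apply the Euclidean algorithm:
  m²-6m+8 = (-1/4)(-4m²-20m+56) + (-11m+22)
  -4m²-20m+56 = ((4/11)m+28/11)(-11m+22) + (0)
Last nonzero remainder: -11m+22. Dividing through by -11 gives the monic gcd m-2.

m-2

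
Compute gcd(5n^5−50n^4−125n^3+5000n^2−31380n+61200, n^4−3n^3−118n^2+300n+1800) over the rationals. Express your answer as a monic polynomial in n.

Repeated division with remainder:
  5n^5−50n^4−125n^3+5000n^2−31380n+61200 = (5n−35)(n^4−3n^3−118n^2+300n+1800) + (360n^3−630n^2−29880n+124200)
  n^4−3n^3−118n^2+300n+1800 = ((1/360)n−1/288)(360n^3−630n^2−29880n+124200) + (−(595/16)n^2−(595/4)n+8925/4)
  360n^3−630n^2−29880n+124200 = (−(1152/119)n+6624/119)(−(595/16)n^2−(595/4)n+8925/4) + (0)
Last nonzero remainder: −(595/16)n^2−(595/4)n+8925/4. Dividing through by −595/16 gives the monic gcd n^2+4n−60.

n^2+4n−60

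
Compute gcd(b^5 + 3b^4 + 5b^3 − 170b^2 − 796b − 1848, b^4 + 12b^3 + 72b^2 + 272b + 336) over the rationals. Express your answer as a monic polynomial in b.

b^2 + 4b + 28

By polynomial division,
  b^5 + 3b^4 + 5b^3 − 170b^2 − 796b − 1848 = (b − 9)(b^4 + 12b^3 + 72b^2 + 272b + 336) + (41b^3 + 206b^2 + 1316b + 1176)
  b^4 + 12b^3 + 72b^2 + 272b + 336 = ((1/41)b + 286/1681)(41b^3 + 206b^2 + 1316b + 1176) + ((8160/1681)b^2 + (32640/1681)b + 228480/1681)
  41b^3 + 206b^2 + 1316b + 1176 = ((68921/8160)b + 11767/1360)((8160/1681)b^2 + (32640/1681)b + 228480/1681) + (0)
Last nonzero remainder: (8160/1681)b^2 + (32640/1681)b + 228480/1681. Dividing through by 8160/1681 gives the monic gcd b^2 + 4b + 28.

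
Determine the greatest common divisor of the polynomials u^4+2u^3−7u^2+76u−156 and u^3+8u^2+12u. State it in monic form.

u+6

By polynomial division,
  u^4+2u^3−7u^2+76u−156 = (u−6)(u^3+8u^2+12u) + (29u^2+148u−156)
  u^3+8u^2+12u = ((1/29)u+84/841)(29u^2+148u−156) + ((2184/841)u+13104/841)
  29u^2+148u−156 = ((24389/2184)u−841/84)((2184/841)u+13104/841) + (0)
Last nonzero remainder: (2184/841)u+13104/841. Dividing through by 2184/841 gives the monic gcd u+6.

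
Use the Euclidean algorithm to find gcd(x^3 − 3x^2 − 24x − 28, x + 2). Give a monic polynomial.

x + 2

Euclidean algorithm in ℚ[x]:
  x^3 − 3x^2 − 24x − 28 = (x^2 − 5x − 14)(x + 2) + (0)
The last nonzero remainder x + 2 is already monic.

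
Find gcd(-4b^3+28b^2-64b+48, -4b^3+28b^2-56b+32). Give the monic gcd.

Euclidean algorithm in ℚ[b]:
  -4b^3+28b^2-64b+48 = (-4b^3+28b^2-56b+32) + (-8b+16)
  -4b^3+28b^2-56b+32 = ((1/2)b^2-(5/2)b+2)(-8b+16) + (0)
Last nonzero remainder: -8b+16. Dividing through by -8 gives the monic gcd b-2.

b-2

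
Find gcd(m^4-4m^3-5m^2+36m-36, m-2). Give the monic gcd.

m-2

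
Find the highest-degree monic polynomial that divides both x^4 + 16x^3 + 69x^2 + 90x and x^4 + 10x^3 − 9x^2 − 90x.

x^3 + 13x^2 + 30x

By polynomial division,
  x^4 + 16x^3 + 69x^2 + 90x = (x^4 + 10x^3 − 9x^2 − 90x) + (6x^3 + 78x^2 + 180x)
  x^4 + 10x^3 − 9x^2 − 90x = ((1/6)x − 1/2)(6x^3 + 78x^2 + 180x) + (0)
Last nonzero remainder: 6x^3 + 78x^2 + 180x. Dividing through by 6 gives the monic gcd x^3 + 13x^2 + 30x.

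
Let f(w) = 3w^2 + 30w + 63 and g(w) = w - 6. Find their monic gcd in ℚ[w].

Euclidean algorithm in ℚ[w]:
  3w^2 + 30w + 63 = (3w + 48)(w - 6) + (351)
  w - 6 = ((1/351)w - 2/117)(351) + (0)
The last nonzero remainder is the constant 351, so the polynomials are coprime and gcd = 1.

1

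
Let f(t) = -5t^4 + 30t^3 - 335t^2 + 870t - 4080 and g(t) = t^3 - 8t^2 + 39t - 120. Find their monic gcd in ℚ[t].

Repeated division with remainder:
  -5t^4 + 30t^3 - 335t^2 + 870t - 4080 = (-5t - 10)(t^3 - 8t^2 + 39t - 120) + (-220t^2 + 660t - 5280)
  t^3 - 8t^2 + 39t - 120 = (-(1/220)t + 1/44)(-220t^2 + 660t - 5280) + (0)
Last nonzero remainder: -220t^2 + 660t - 5280. Dividing through by -220 gives the monic gcd t^2 - 3t + 24.

t^2 - 3t + 24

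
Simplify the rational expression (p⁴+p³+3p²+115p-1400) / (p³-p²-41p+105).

(p²-p+40)/(p-3)

Apply the Euclidean algorithm:
  p⁴+p³+3p²+115p-1400 = (p+2)(p³-p²-41p+105) + (46p²+92p-1610)
  p³-p²-41p+105 = ((1/46)p-3/46)(46p²+92p-1610) + (0)
Last nonzero remainder: 46p²+92p-1610. Dividing through by 46 gives the monic gcd p²+2p-35.
Cancel p²+2p-35 from numerator and denominator to get the reduced form.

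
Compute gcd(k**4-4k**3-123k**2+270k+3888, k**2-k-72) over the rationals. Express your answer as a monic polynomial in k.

k**2-k-72

By polynomial division,
  k**4-4k**3-123k**2+270k+3888 = (k**2-3k-54)(k**2-k-72) + (0)
The last nonzero remainder k**2-k-72 is already monic.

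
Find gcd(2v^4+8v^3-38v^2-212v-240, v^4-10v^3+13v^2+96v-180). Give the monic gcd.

Euclidean algorithm in ℚ[v]:
  2v^4+8v^3-38v^2-212v-240 = (2)(v^4-10v^3+13v^2+96v-180) + (28v^3-64v^2-404v+120)
  v^4-10v^3+13v^2+96v-180 = ((1/28)v-27/98)(28v^3-64v^2-404v+120) + ((480/49)v^2-(960/49)v-7200/49)
  28v^3-64v^2-404v+120 = ((343/120)v-49/60)((480/49)v^2-(960/49)v-7200/49) + (0)
Last nonzero remainder: (480/49)v^2-(960/49)v-7200/49. Dividing through by 480/49 gives the monic gcd v^2-2v-15.

v^2-2v-15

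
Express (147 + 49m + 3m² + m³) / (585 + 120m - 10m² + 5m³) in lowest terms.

(49 + m²)/(195 - 25m + 5m²)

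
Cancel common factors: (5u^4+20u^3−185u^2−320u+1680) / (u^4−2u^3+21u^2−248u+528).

(5u^2+55u+140)/(u^2+5u+44)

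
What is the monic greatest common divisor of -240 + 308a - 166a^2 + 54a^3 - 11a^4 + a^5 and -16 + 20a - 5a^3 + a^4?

By polynomial division,
  a^5 - 11a^4 + 54a^3 - 166a^2 + 308a - 240 = (a - 6)(a^4 - 5a^3 + 20a - 16) + (24a^3 - 186a^2 + 444a - 336)
  a^4 - 5a^3 + 20a - 16 = ((1/24)a + 11/96)(24a^3 - 186a^2 + 444a - 336) + ((45/16)a^2 - (135/8)a + 45/2)
  24a^3 - 186a^2 + 444a - 336 = ((128/15)a - 224/15)((45/16)a^2 - (135/8)a + 45/2) + (0)
Last nonzero remainder: (45/16)a^2 - (135/8)a + 45/2. Dividing through by 45/16 gives the monic gcd a^2 - 6a + 8.

8 - 6a + a^2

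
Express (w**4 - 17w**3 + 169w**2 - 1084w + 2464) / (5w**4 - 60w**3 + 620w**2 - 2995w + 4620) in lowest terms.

Apply the Euclidean algorithm:
  w**4 - 17w**3 + 169w**2 - 1084w + 2464 = (1/5)(5w**4 - 60w**3 + 620w**2 - 2995w + 4620) + (-5w**3 + 45w**2 - 485w + 1540)
  5w**4 - 60w**3 + 620w**2 - 2995w + 4620 = (-w + 3)(-5w**3 + 45w**2 - 485w + 1540) + (0)
Last nonzero remainder: -5w**3 + 45w**2 - 485w + 1540. Dividing through by -5 gives the monic gcd w**3 - 9w**2 + 97w - 308.
Cancel w**3 - 9w**2 + 97w - 308 from numerator and denominator to get the reduced form.

(w - 8)/(5w - 15)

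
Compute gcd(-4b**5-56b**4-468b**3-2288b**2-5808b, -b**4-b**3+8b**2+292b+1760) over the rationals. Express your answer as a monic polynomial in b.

Apply the Euclidean algorithm:
  -4b**5-56b**4-468b**3-2288b**2-5808b = (4b+52)(-b**4-b**3+8b**2+292b+1760) + (-448b**3-3872b**2-28032b-91520)
  -b**4-b**3+8b**2+292b+1760 = ((1/448)b-107/6272)(-448b**3-3872b**2-28032b-91520) + ((885/196)b**2+(885/49)b+9735/49)
  -448b**3-3872b**2-28032b-91520 = (-(87808/885)b-81536/177)((885/196)b**2+(885/49)b+9735/49) + (0)
Last nonzero remainder: (885/196)b**2+(885/49)b+9735/49. Dividing through by 885/196 gives the monic gcd b**2+4b+44.

b**2+4b+44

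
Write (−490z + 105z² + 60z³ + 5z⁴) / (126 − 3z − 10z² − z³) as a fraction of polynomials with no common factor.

(70z − 25z² − 5z³)/(−18 + 3z + z²)

Repeated division with remainder:
  5z⁴ + 60z³ + 105z² − 490z = (−5z − 10)(−z³ − 10z² − 3z + 126) + (−10z² + 110z + 1260)
  −z³ − 10z² − 3z + 126 = ((1/10)z + 21/10)(−10z² + 110z + 1260) + (−360z − 2520)
  −10z² + 110z + 1260 = ((1/36)z − 1/2)(−360z − 2520) + (0)
Last nonzero remainder: −360z − 2520. Dividing through by −360 gives the monic gcd z + 7.
Cancel z + 7 from numerator and denominator to get the reduced form.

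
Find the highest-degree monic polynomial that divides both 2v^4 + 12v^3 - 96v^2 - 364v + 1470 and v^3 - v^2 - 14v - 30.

v - 5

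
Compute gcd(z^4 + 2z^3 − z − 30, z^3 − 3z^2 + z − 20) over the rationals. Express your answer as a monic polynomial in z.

Apply the Euclidean algorithm:
  z^4 + 2z^3 − z − 30 = (z + 5)(z^3 − 3z^2 + z − 20) + (14z^2 + 14z + 70)
  z^3 − 3z^2 + z − 20 = ((1/14)z − 2/7)(14z^2 + 14z + 70) + (0)
Last nonzero remainder: 14z^2 + 14z + 70. Dividing through by 14 gives the monic gcd z^2 + z + 5.

z^2 + z + 5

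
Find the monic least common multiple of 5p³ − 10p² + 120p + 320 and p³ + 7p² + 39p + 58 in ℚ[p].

p⁵ + 3p⁴ + 43p³ + 126p² + 1016p + 1856

By polynomial division,
  5p³ − 10p² + 120p + 320 = (5)(p³ + 7p² + 39p + 58) + (−45p² − 75p + 30)
  p³ + 7p² + 39p + 58 = (−(1/45)p − 16/135)(−45p² − 75p + 30) + ((277/9)p + 554/9)
  −45p² − 75p + 30 = (−(405/277)p + 135/277)((277/9)p + 554/9) + (0)
Last nonzero remainder: (277/9)p + 554/9. Dividing through by 277/9 gives the monic gcd p + 2.
Then lcm(f, g) = f·g / gcd(f, g); expanding and making the result monic gives the answer.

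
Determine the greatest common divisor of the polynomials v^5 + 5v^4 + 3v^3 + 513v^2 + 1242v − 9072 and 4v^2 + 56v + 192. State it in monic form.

v^2 + 14v + 48

By polynomial division,
  v^5 + 5v^4 + 3v^3 + 513v^2 + 1242v − 9072 = ((1/4)v^3 − (9/4)v^2 + (81/4)v − 189/4)(4v^2 + 56v + 192) + (0)
Last nonzero remainder: 4v^2 + 56v + 192. Dividing through by 4 gives the monic gcd v^2 + 14v + 48.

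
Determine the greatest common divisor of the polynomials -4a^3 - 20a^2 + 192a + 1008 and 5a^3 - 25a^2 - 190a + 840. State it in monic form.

a^2 - a - 42

Euclidean algorithm in ℚ[a]:
  -4a^3 - 20a^2 + 192a + 1008 = (-4/5)(5a^3 - 25a^2 - 190a + 840) + (-40a^2 + 40a + 1680)
  5a^3 - 25a^2 - 190a + 840 = (-(1/8)a + 1/2)(-40a^2 + 40a + 1680) + (0)
Last nonzero remainder: -40a^2 + 40a + 1680. Dividing through by -40 gives the monic gcd a^2 - a - 42.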